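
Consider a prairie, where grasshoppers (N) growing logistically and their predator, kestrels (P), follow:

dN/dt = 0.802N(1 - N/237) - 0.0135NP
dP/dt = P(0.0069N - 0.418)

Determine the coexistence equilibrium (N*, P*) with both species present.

N* ≈ 60.6, P* ≈ 44.2

From dP/dt = 0 with P > 0: 0.0069N* = 0.418, so N* = 60.6.
Substitute into dN/dt = 0: 0.802(1 - 60.6/237) = 0.0135P*.
The bracket is 0.744, giving P* = 0.597/0.0135 = 44.2.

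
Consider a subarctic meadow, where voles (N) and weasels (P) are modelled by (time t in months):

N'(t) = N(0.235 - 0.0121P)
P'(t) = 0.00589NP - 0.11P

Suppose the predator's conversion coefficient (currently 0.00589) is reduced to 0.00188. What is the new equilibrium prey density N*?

At the interior fixed point, setting dP/dt = 0 with P > 0 fixes N* = (predator death rate)/(NP coefficient) — independent of the other coefficients.
With the change, N* = 0.11/0.00188 = 58.5; it rises from 18.7.

N* ≈ 58.5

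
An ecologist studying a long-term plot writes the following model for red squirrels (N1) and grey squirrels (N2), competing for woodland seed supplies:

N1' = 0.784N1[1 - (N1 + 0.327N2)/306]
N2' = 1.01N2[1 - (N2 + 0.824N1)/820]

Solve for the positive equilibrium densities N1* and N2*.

N1* ≈ 51.8, N2* ≈ 777

Setting both brackets to zero gives the nullclines N1 + 0.327N2 = 306 and 0.824N1 + N2 = 820.
Substituting N2 = 820 - 0.824N1 into the first: N1(1 - 0.327·0.824) = 306 - 0.327·820.
So N1* = 37.9/0.731 = 51.8, and then N2* = 820 - 0.824·51.8 = 777.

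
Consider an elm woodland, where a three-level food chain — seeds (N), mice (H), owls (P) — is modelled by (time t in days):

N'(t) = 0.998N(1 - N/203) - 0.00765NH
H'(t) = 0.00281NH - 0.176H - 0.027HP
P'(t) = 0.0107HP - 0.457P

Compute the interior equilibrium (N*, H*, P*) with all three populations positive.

N* ≈ 137, H* ≈ 42.7, P* ≈ 7.69

From dP/dt = 0: 0.0107H* = 0.457, so H* = 42.7.
From dN/dt = 0: 0.998(1 - N*/203) = 0.00765·42.7, giving N* = 203·(1 - 0.327) = 137.
From dH/dt = 0: 0.00281·137 - 0.176 = 0.027P*, so P* = 0.208/0.027 = 7.69.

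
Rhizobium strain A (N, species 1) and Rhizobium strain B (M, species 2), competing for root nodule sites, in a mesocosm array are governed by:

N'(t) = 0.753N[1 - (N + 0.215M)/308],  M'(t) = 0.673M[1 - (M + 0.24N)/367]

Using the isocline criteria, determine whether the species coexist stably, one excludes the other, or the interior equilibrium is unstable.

Compare the nullcline intercepts: K1/α12 = 308/0.215 = 1430 > K2 = 367; K2/α21 = 367/0.24 = 1530 > K1 = 308.
Since both inequalities hold, each species can invade when rare, so the interior equilibrium is stable.

stable coexistence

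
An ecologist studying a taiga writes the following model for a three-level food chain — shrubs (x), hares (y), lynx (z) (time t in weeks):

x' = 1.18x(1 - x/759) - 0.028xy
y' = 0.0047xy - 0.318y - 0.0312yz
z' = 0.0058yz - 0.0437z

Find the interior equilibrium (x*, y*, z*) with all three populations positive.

x* ≈ 623, y* ≈ 7.53, z* ≈ 83.7

From dz/dt = 0: 0.0058y* = 0.0437, so y* = 7.53.
From dx/dt = 0: 1.18(1 - x*/759) = 0.028·7.53, giving x* = 759·(1 - 0.179) = 623.
From dy/dt = 0: 0.0047·623 - 0.318 = 0.0312z*, so z* = 2.61/0.0312 = 83.7.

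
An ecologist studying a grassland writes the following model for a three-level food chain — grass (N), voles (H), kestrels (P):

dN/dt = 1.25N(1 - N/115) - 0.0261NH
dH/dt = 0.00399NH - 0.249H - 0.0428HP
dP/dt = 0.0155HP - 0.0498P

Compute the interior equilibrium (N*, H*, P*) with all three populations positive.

From dP/dt = 0: 0.0155H* = 0.0498, so H* = 3.21.
From dN/dt = 0: 1.25(1 - N*/115) = 0.0261·3.21, giving N* = 115·(1 - 0.0671) = 107.
From dH/dt = 0: 0.00399·107 - 0.249 = 0.0428P*, so P* = 0.179/0.0428 = 4.18.

N* ≈ 107, H* ≈ 3.21, P* ≈ 4.18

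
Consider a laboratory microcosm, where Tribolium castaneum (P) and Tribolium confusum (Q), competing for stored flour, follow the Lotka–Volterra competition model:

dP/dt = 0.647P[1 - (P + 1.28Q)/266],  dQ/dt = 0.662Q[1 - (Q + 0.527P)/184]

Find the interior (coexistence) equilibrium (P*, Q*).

P* ≈ 93.7, Q* ≈ 135

Setting both brackets to zero gives the nullclines P + 1.28Q = 266 and 0.527P + Q = 184.
Substituting Q = 184 - 0.527P into the first: P(1 - 1.28·0.527) = 266 - 1.28·184.
So P* = 30.5/0.325 = 93.7, and then Q* = 184 - 0.527·93.7 = 135.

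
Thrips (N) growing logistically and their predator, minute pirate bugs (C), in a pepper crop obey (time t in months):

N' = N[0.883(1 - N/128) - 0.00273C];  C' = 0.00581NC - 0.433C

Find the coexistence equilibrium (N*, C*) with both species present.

From dC/dt = 0 with C > 0: 0.00581N* = 0.433, so N* = 74.5.
Substitute into dN/dt = 0: 0.883(1 - 74.5/128) = 0.00273C*.
The bracket is 0.418, giving C* = 0.369/0.00273 = 135.

N* ≈ 74.5, C* ≈ 135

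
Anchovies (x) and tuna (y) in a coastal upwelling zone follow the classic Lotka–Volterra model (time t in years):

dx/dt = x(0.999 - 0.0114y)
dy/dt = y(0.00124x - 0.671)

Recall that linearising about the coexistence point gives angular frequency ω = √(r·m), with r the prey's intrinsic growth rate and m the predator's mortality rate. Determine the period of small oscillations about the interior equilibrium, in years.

Here r = 0.999 and m = 0.671, so r·m = 0.67.
ω = √0.67 = 0.819 per year, hence T = 2π/ω ≈ 7.67 years.

T ≈ 7.67 years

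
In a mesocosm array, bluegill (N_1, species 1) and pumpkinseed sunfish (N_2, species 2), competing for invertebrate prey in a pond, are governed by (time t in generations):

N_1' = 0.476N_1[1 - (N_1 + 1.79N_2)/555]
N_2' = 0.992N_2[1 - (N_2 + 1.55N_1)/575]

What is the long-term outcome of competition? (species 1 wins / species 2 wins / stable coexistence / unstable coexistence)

Compare the nullcline intercepts: K1/α12 = 555/1.79 = 310 < K2 = 575; K2/α21 = 575/1.55 = 371 < K1 = 555.
Since both are reversed, neither can invade when rare; the interior point is a saddle.

unstable coexistence (outcome depends on initial conditions)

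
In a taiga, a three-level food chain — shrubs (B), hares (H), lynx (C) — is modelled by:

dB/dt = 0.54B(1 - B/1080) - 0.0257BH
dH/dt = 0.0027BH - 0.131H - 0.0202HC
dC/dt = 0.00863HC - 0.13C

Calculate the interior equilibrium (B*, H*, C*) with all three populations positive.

From dC/dt = 0: 0.00863H* = 0.13, so H* = 15.1.
From dB/dt = 0: 0.54(1 - B*/1080) = 0.0257·15.1, giving B* = 1080·(1 - 0.717) = 306.
From dH/dt = 0: 0.0027·306 - 0.131 = 0.0202C*, so C* = 0.694/0.0202 = 34.4.

B* ≈ 306, H* ≈ 15.1, C* ≈ 34.4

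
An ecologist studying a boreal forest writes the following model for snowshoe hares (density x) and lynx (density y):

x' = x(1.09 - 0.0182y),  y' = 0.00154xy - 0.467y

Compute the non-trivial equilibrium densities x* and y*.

x* ≈ 303, y* ≈ 59.9

Set dy/dt = 0 with y > 0: 0.00154x - 0.467 = 0, so x* = 0.467/0.00154 = 303.
Set dx/dt = 0 with x > 0: 1.09 - 0.0182y = 0, so y* = 1.09/0.0182 = 59.9.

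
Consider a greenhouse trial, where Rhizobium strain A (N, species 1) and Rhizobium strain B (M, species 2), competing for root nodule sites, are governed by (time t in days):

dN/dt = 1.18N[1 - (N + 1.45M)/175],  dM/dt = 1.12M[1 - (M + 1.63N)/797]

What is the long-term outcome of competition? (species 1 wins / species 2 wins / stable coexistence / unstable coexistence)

species 2 excludes species 1

Compare the nullcline intercepts: K1/α12 = 175/1.45 = 121 < K2 = 797; K2/α21 = 797/1.63 = 489 > K1 = 175.
Since the inequalities point opposite ways, species 2 can invade but species 1 cannot.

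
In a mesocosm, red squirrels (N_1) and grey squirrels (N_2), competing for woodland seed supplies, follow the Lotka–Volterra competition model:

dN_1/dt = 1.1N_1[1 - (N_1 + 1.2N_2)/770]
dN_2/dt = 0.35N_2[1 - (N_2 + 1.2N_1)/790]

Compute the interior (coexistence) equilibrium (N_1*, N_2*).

Setting both brackets to zero gives the nullclines N_1 + 1.2N_2 = 770 and 1.2N_1 + N_2 = 790.
Substituting N_2 = 790 - 1.2N_1 into the first: N_1(1 - 1.2·1.2) = 770 - 1.2·790.
So N_1* = -178/-0.44 = 405, and then N_2* = 790 - 1.2·405 = 305.

N_1* ≈ 405, N_2* ≈ 305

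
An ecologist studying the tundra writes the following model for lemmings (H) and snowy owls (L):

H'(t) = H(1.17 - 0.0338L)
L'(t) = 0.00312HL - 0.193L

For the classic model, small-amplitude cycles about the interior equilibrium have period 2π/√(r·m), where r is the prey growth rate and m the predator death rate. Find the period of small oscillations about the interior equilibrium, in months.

Here r = 1.17 and m = 0.193, so r·m = 0.226.
ω = √0.226 = 0.475 per month, hence T = 2π/ω ≈ 13.2 months.

T ≈ 13.2 months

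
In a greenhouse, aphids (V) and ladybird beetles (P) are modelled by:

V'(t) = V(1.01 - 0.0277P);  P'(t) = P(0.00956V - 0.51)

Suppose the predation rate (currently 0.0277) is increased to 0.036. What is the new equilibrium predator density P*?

At the interior fixed point, setting dV/dt = 0 with V > 0 fixes P* = (prey growth rate)/(VP coefficient) — independent of the other coefficients.
With the change, P* = 1.01/0.036 = 28.1; it falls from 36.5.

P* ≈ 28.1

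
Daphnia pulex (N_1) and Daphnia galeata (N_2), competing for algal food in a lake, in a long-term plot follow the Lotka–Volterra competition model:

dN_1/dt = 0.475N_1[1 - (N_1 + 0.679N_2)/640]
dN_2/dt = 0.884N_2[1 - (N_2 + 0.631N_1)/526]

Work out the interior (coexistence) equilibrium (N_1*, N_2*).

N_1* ≈ 495, N_2* ≈ 214

Setting both brackets to zero gives the nullclines N_1 + 0.679N_2 = 640 and 0.631N_1 + N_2 = 526.
Substituting N_2 = 526 - 0.631N_1 into the first: N_1(1 - 0.679·0.631) = 640 - 0.679·526.
So N_1* = 283/0.572 = 495, and then N_2* = 526 - 0.631·495 = 214.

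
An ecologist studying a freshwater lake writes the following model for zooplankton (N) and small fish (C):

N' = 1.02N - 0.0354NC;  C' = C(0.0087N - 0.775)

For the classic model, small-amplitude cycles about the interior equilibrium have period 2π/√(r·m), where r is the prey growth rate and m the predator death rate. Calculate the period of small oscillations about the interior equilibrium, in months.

T ≈ 7.07 months

Here r = 1.02 and m = 0.775, so r·m = 0.791.
ω = √0.791 = 0.889 per month, hence T = 2π/ω ≈ 7.07 months.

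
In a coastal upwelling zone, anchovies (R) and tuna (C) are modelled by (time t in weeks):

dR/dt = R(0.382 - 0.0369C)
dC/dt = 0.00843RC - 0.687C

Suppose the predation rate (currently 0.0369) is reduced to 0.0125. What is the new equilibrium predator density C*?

At the interior fixed point, setting dR/dt = 0 with R > 0 fixes C* = (prey growth rate)/(RC coefficient) — independent of the other coefficients.
With the change, C* = 0.382/0.0125 = 30.6; it rises from 10.4.

C* ≈ 30.6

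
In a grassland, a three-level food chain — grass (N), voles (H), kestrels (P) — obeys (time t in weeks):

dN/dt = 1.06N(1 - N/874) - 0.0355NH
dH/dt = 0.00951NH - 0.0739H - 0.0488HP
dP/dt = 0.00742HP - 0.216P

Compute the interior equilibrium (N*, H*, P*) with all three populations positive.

N* ≈ 21.9, H* ≈ 29.1, P* ≈ 2.76

From dP/dt = 0: 0.00742H* = 0.216, so H* = 29.1.
From dN/dt = 0: 1.06(1 - N*/874) = 0.0355·29.1, giving N* = 874·(1 - 0.975) = 21.9.
From dH/dt = 0: 0.00951·21.9 - 0.0739 = 0.0488P*, so P* = 0.134/0.0488 = 2.76.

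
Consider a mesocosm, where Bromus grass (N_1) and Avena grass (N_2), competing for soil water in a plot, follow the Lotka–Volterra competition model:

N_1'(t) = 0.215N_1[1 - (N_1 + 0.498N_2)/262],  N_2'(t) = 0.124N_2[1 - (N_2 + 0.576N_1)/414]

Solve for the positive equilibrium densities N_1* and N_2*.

Setting both brackets to zero gives the nullclines N_1 + 0.498N_2 = 262 and 0.576N_1 + N_2 = 414.
Substituting N_2 = 414 - 0.576N_1 into the first: N_1(1 - 0.498·0.576) = 262 - 0.498·414.
So N_1* = 55.8/0.713 = 78.3, and then N_2* = 414 - 0.576·78.3 = 369.

N_1* ≈ 78.3, N_2* ≈ 369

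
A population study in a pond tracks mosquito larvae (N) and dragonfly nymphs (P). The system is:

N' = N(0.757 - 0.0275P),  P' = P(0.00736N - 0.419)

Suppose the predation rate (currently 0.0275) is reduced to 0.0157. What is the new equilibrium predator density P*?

P* ≈ 48.2

At the interior fixed point, setting dN/dt = 0 with N > 0 fixes P* = (prey growth rate)/(NP coefficient) — independent of the other coefficients.
With the change, P* = 0.757/0.0157 = 48.2; it rises from 27.5.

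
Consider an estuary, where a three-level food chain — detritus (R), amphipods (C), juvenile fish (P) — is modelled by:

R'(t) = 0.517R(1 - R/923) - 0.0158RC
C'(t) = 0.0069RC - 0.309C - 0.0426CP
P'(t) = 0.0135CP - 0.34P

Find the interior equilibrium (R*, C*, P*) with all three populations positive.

From dP/dt = 0: 0.0135C* = 0.34, so C* = 25.2.
From dR/dt = 0: 0.517(1 - R*/923) = 0.0158·25.2, giving R* = 923·(1 - 0.77) = 213.
From dC/dt = 0: 0.0069·213 - 0.309 = 0.0426P*, so P* = 1.16/0.0426 = 27.2.

R* ≈ 213, C* ≈ 25.2, P* ≈ 27.2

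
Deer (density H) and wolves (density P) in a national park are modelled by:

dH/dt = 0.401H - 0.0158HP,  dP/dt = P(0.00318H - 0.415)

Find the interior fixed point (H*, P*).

Set dP/dt = 0 with P > 0: 0.00318H - 0.415 = 0, so H* = 0.415/0.00318 = 131.
Set dH/dt = 0 with H > 0: 0.401 - 0.0158P = 0, so P* = 0.401/0.0158 = 25.4.

H* ≈ 131, P* ≈ 25.4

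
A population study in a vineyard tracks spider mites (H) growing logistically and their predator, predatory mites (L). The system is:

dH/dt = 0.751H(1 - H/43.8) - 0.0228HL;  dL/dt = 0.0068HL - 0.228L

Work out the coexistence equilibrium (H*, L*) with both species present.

From dL/dt = 0 with L > 0: 0.0068H* = 0.228, so H* = 33.5.
Substitute into dH/dt = 0: 0.751(1 - 33.5/43.8) = 0.0228L*.
The bracket is 0.234, giving L* = 0.176/0.0228 = 7.72.

H* ≈ 33.5, L* ≈ 7.72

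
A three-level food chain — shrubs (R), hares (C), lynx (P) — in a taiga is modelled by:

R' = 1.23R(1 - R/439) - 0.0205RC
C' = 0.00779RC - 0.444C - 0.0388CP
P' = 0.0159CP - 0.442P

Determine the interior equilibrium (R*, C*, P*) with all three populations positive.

R* ≈ 236, C* ≈ 27.8, P* ≈ 35.9

From dP/dt = 0: 0.0159C* = 0.442, so C* = 27.8.
From dR/dt = 0: 1.23(1 - R*/439) = 0.0205·27.8, giving R* = 439·(1 - 0.463) = 236.
From dC/dt = 0: 0.00779·236 - 0.444 = 0.0388P*, so P* = 1.39/0.0388 = 35.9.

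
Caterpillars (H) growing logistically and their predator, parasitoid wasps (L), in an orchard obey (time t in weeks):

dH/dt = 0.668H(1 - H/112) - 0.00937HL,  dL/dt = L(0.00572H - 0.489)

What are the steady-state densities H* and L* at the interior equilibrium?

H* ≈ 85.5, L* ≈ 16.9

From dL/dt = 0 with L > 0: 0.00572H* = 0.489, so H* = 85.5.
Substitute into dH/dt = 0: 0.668(1 - 85.5/112) = 0.00937L*.
The bracket is 0.237, giving L* = 0.158/0.00937 = 16.9.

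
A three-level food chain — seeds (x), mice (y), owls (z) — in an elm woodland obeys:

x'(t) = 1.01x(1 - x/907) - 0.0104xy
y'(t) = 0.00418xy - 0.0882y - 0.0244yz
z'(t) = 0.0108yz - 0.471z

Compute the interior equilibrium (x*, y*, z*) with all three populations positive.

x* ≈ 500, y* ≈ 43.6, z* ≈ 82

From dz/dt = 0: 0.0108y* = 0.471, so y* = 43.6.
From dx/dt = 0: 1.01(1 - x*/907) = 0.0104·43.6, giving x* = 907·(1 - 0.449) = 500.
From dy/dt = 0: 0.00418·500 - 0.0882 = 0.0244z*, so z* = 2/0.0244 = 82.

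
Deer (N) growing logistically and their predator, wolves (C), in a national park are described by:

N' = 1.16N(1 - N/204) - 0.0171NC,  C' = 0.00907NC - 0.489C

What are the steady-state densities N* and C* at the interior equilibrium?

N* ≈ 53.9, C* ≈ 49.9

From dC/dt = 0 with C > 0: 0.00907N* = 0.489, so N* = 53.9.
Substitute into dN/dt = 0: 1.16(1 - 53.9/204) = 0.0171C*.
The bracket is 0.736, giving C* = 0.853/0.0171 = 49.9.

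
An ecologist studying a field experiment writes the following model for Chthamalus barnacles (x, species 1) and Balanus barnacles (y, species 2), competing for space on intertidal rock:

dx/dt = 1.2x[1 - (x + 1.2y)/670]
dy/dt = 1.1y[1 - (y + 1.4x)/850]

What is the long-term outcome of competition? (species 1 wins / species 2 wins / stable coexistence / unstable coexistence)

Compare the nullcline intercepts: K1/α12 = 670/1.2 = 558 < K2 = 850; K2/α21 = 850/1.4 = 607 < K1 = 670.
Since both are reversed, neither can invade when rare; the interior point is a saddle.

unstable coexistence (outcome depends on initial conditions)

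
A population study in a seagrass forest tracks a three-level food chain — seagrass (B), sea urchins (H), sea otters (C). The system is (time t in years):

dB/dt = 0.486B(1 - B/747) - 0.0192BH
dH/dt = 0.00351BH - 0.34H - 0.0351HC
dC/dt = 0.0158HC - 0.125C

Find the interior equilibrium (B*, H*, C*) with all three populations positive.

B* ≈ 514, H* ≈ 7.91, C* ≈ 41.7

From dC/dt = 0: 0.0158H* = 0.125, so H* = 7.91.
From dB/dt = 0: 0.486(1 - B*/747) = 0.0192·7.91, giving B* = 747·(1 - 0.313) = 514.
From dH/dt = 0: 0.00351·514 - 0.34 = 0.0351C*, so C* = 1.46/0.0351 = 41.7.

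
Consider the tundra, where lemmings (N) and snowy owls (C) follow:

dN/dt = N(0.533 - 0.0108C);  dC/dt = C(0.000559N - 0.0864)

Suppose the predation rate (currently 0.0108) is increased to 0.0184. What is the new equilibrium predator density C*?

At the interior fixed point, setting dN/dt = 0 with N > 0 fixes C* = (prey growth rate)/(NC coefficient) — independent of the other coefficients.
With the change, C* = 0.533/0.0184 = 29; it falls from 49.4.

C* ≈ 29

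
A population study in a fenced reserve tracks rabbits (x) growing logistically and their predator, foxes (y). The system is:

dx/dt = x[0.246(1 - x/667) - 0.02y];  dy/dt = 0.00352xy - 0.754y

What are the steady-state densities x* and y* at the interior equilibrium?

x* ≈ 214, y* ≈ 8.35

From dy/dt = 0 with y > 0: 0.00352x* = 0.754, so x* = 214.
Substitute into dx/dt = 0: 0.246(1 - 214/667) = 0.02y*.
The bracket is 0.679, giving y* = 0.167/0.02 = 8.35.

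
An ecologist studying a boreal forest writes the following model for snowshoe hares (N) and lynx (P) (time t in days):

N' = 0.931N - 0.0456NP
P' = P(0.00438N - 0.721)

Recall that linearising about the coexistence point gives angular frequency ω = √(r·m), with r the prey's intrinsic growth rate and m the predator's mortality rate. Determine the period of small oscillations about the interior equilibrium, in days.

Here r = 0.931 and m = 0.721, so r·m = 0.671.
ω = √0.671 = 0.819 per day, hence T = 2π/ω ≈ 7.67 days.

T ≈ 7.67 days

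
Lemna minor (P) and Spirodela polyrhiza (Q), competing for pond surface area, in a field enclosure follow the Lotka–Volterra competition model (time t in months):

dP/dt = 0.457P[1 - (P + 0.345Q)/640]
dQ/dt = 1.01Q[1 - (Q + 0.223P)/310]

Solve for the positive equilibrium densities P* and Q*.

Setting both brackets to zero gives the nullclines P + 0.345Q = 640 and 0.223P + Q = 310.
Substituting Q = 310 - 0.223P into the first: P(1 - 0.345·0.223) = 640 - 0.345·310.
So P* = 533/0.923 = 577, and then Q* = 310 - 0.223·577 = 181.

P* ≈ 577, Q* ≈ 181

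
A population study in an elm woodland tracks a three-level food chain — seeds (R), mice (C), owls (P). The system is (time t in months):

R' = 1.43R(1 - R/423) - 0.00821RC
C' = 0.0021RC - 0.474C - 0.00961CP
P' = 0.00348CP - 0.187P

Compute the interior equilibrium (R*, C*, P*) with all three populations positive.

R* ≈ 293, C* ≈ 53.7, P* ≈ 14.6

From dP/dt = 0: 0.00348C* = 0.187, so C* = 53.7.
From dR/dt = 0: 1.43(1 - R*/423) = 0.00821·53.7, giving R* = 423·(1 - 0.309) = 293.
From dC/dt = 0: 0.0021·293 - 0.474 = 0.00961P*, so P* = 0.14/0.00961 = 14.6.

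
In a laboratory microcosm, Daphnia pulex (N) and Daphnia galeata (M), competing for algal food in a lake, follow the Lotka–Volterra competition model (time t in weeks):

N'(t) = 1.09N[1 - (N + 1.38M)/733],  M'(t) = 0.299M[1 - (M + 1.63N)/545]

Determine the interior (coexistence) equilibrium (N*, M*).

Setting both brackets to zero gives the nullclines N + 1.38M = 733 and 1.63N + M = 545.
Substituting M = 545 - 1.63N into the first: N(1 - 1.38·1.63) = 733 - 1.38·545.
So N* = -19.1/-1.25 = 15.3, and then M* = 545 - 1.63·15.3 = 520.

N* ≈ 15.3, M* ≈ 520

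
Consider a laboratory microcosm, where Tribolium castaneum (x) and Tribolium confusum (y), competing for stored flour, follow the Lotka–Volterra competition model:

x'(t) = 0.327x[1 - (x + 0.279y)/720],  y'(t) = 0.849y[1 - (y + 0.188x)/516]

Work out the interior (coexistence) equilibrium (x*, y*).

Setting both brackets to zero gives the nullclines x + 0.279y = 720 and 0.188x + y = 516.
Substituting y = 516 - 0.188x into the first: x(1 - 0.279·0.188) = 720 - 0.279·516.
So x* = 576/0.948 = 608, and then y* = 516 - 0.188·608 = 402.

x* ≈ 608, y* ≈ 402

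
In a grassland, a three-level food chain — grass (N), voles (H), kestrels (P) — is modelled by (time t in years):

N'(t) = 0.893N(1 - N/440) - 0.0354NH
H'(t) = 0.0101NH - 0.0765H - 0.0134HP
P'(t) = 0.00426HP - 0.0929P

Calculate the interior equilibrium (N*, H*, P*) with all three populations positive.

N* ≈ 59.6, H* ≈ 21.8, P* ≈ 39.2

From dP/dt = 0: 0.00426H* = 0.0929, so H* = 21.8.
From dN/dt = 0: 0.893(1 - N*/440) = 0.0354·21.8, giving N* = 440·(1 - 0.864) = 59.6.
From dH/dt = 0: 0.0101·59.6 - 0.0765 = 0.0134P*, so P* = 0.526/0.0134 = 39.2.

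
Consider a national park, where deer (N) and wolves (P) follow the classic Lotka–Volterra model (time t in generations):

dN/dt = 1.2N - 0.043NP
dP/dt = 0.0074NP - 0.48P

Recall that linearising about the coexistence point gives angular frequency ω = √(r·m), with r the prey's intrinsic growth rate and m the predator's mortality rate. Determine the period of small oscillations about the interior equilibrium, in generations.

T ≈ 8.28 generations

Here r = 1.2 and m = 0.48, so r·m = 0.576.
ω = √0.576 = 0.759 per generation, hence T = 2π/ω ≈ 8.28 generations.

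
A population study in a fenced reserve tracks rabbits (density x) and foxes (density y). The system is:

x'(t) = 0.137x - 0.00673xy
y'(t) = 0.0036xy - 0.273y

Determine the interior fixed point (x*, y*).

Set dy/dt = 0 with y > 0: 0.0036x - 0.273 = 0, so x* = 0.273/0.0036 = 75.8.
Set dx/dt = 0 with x > 0: 0.137 - 0.00673y = 0, so y* = 0.137/0.00673 = 20.4.

x* ≈ 75.8, y* ≈ 20.4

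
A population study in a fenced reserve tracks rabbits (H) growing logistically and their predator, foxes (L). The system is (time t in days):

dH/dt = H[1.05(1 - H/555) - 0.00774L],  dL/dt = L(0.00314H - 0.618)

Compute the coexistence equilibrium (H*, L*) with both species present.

H* ≈ 197, L* ≈ 87.6

From dL/dt = 0 with L > 0: 0.00314H* = 0.618, so H* = 197.
Substitute into dH/dt = 0: 1.05(1 - 197/555) = 0.00774L*.
The bracket is 0.645, giving L* = 0.678/0.00774 = 87.6.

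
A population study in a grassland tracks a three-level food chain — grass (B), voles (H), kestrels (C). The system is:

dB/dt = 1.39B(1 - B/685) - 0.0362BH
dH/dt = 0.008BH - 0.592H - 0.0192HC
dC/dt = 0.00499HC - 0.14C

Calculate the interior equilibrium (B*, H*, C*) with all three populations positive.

From dC/dt = 0: 0.00499H* = 0.14, so H* = 28.1.
From dB/dt = 0: 1.39(1 - B*/685) = 0.0362·28.1, giving B* = 685·(1 - 0.731) = 184.
From dH/dt = 0: 0.008·184 - 0.592 = 0.0192C*, so C* = 0.884/0.0192 = 46.

B* ≈ 184, H* ≈ 28.1, C* ≈ 46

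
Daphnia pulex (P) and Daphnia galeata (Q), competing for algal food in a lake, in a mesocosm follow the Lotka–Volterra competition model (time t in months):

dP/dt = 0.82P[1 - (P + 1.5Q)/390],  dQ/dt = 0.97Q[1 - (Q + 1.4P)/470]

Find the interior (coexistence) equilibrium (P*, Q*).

P* ≈ 286, Q* ≈ 69.1

Setting both brackets to zero gives the nullclines P + 1.5Q = 390 and 1.4P + Q = 470.
Substituting Q = 470 - 1.4P into the first: P(1 - 1.5·1.4) = 390 - 1.5·470.
So P* = -315/-1.1 = 286, and then Q* = 470 - 1.4·286 = 69.1.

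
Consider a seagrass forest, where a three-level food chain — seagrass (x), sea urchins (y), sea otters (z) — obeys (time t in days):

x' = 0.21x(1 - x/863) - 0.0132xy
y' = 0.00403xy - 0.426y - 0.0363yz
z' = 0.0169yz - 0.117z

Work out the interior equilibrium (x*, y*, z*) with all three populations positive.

x* ≈ 487, y* ≈ 6.92, z* ≈ 42.4

From dz/dt = 0: 0.0169y* = 0.117, so y* = 6.92.
From dx/dt = 0: 0.21(1 - x*/863) = 0.0132·6.92, giving x* = 863·(1 - 0.435) = 487.
From dy/dt = 0: 0.00403·487 - 0.426 = 0.0363z*, so z* = 1.54/0.0363 = 42.4.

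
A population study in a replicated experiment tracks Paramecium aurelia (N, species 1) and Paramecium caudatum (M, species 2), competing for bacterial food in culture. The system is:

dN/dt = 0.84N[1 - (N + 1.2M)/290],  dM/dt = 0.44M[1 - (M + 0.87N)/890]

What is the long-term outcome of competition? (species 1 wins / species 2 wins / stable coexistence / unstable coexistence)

Compare the nullcline intercepts: K1/α12 = 290/1.2 = 242 < K2 = 890; K2/α21 = 890/0.87 = 1020 > K1 = 290.
Since the inequalities point opposite ways, species 2 can invade but species 1 cannot.

species 2 excludes species 1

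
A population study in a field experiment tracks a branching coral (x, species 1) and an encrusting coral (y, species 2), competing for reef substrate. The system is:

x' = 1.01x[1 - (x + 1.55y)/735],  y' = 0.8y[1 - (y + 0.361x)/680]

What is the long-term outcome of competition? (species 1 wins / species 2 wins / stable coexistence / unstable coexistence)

species 2 excludes species 1

Compare the nullcline intercepts: K1/α12 = 735/1.55 = 474 < K2 = 680; K2/α21 = 680/0.361 = 1880 > K1 = 735.
Since the inequalities point opposite ways, species 2 can invade but species 1 cannot.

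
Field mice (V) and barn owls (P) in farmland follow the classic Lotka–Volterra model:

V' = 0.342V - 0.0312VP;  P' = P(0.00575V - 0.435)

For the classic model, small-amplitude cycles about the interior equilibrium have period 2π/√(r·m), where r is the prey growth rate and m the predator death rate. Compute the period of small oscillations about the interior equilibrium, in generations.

T ≈ 16.3 generations

Here r = 0.342 and m = 0.435, so r·m = 0.149.
ω = √0.149 = 0.386 per generation, hence T = 2π/ω ≈ 16.3 generations.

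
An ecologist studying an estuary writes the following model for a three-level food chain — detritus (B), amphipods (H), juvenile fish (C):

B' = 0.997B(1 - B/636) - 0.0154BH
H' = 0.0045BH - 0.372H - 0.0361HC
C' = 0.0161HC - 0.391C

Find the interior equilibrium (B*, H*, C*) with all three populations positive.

B* ≈ 397, H* ≈ 24.3, C* ≈ 39.2

From dC/dt = 0: 0.0161H* = 0.391, so H* = 24.3.
From dB/dt = 0: 0.997(1 - B*/636) = 0.0154·24.3, giving B* = 636·(1 - 0.375) = 397.
From dH/dt = 0: 0.0045·397 - 0.372 = 0.0361C*, so C* = 1.42/0.0361 = 39.2.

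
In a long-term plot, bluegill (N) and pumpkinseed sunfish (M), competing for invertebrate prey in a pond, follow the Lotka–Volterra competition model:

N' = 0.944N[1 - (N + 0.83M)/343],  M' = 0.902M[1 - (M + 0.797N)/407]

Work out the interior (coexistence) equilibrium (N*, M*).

N* ≈ 15.3, M* ≈ 395

Setting both brackets to zero gives the nullclines N + 0.83M = 343 and 0.797N + M = 407.
Substituting M = 407 - 0.797N into the first: N(1 - 0.83·0.797) = 343 - 0.83·407.
So N* = 5.19/0.338 = 15.3, and then M* = 407 - 0.797·15.3 = 395.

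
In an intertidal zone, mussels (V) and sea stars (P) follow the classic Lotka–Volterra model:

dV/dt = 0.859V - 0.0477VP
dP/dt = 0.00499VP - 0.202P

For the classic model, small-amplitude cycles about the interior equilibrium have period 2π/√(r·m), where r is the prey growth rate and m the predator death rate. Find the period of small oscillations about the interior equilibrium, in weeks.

Here r = 0.859 and m = 0.202, so r·m = 0.174.
ω = √0.174 = 0.417 per week, hence T = 2π/ω ≈ 15.1 weeks.

T ≈ 15.1 weeks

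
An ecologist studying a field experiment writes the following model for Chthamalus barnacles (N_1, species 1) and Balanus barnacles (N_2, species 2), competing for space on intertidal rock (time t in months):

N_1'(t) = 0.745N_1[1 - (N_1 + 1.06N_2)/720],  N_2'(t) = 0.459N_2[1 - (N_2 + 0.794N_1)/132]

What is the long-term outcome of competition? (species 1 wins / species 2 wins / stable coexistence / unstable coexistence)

Compare the nullcline intercepts: K1/α12 = 720/1.06 = 679 > K2 = 132; K2/α21 = 132/0.794 = 166 < K1 = 720.
Since the inequalities point opposite ways, species 1 can invade but species 2 cannot.

species 1 excludes species 2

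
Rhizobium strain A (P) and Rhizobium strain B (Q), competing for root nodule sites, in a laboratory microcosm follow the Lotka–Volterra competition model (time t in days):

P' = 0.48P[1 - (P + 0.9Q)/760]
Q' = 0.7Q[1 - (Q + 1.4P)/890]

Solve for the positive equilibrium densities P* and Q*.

P* ≈ 158, Q* ≈ 669

Setting both brackets to zero gives the nullclines P + 0.9Q = 760 and 1.4P + Q = 890.
Substituting Q = 890 - 1.4P into the first: P(1 - 0.9·1.4) = 760 - 0.9·890.
So P* = -41/-0.26 = 158, and then Q* = 890 - 1.4·158 = 669.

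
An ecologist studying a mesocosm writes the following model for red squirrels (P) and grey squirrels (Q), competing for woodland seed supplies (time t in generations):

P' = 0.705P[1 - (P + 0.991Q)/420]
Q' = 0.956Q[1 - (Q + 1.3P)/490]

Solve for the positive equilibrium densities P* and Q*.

P* ≈ 228, Q* ≈ 194

Setting both brackets to zero gives the nullclines P + 0.991Q = 420 and 1.3P + Q = 490.
Substituting Q = 490 - 1.3P into the first: P(1 - 0.991·1.3) = 420 - 0.991·490.
So P* = -65.6/-0.288 = 228, and then Q* = 490 - 1.3·228 = 194.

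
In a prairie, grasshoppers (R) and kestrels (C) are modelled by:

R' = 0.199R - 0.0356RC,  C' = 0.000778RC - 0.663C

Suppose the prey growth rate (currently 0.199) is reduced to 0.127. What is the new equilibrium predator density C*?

At the interior fixed point, setting dR/dt = 0 with R > 0 fixes C* = (prey growth rate)/(RC coefficient) — independent of the other coefficients.
With the change, C* = 0.127/0.0356 = 3.57; it falls from 5.59.

C* ≈ 3.57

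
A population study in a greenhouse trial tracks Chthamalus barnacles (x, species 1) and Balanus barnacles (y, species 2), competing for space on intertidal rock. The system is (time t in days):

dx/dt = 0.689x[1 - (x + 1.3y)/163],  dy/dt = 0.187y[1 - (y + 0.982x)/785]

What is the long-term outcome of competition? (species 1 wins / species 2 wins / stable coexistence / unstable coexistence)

Compare the nullcline intercepts: K1/α12 = 163/1.3 = 125 < K2 = 785; K2/α21 = 785/0.982 = 799 > K1 = 163.
Since the inequalities point opposite ways, species 2 can invade but species 1 cannot.

species 2 excludes species 1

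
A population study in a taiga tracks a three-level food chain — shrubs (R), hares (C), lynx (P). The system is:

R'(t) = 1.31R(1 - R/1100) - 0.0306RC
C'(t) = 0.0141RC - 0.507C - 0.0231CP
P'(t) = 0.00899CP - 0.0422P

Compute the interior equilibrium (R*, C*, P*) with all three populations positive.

R* ≈ 979, C* ≈ 4.69, P* ≈ 576

From dP/dt = 0: 0.00899C* = 0.0422, so C* = 4.69.
From dR/dt = 0: 1.31(1 - R*/1100) = 0.0306·4.69, giving R* = 1100·(1 - 0.11) = 979.
From dC/dt = 0: 0.0141·979 - 0.507 = 0.0231P*, so P* = 13.3/0.0231 = 576.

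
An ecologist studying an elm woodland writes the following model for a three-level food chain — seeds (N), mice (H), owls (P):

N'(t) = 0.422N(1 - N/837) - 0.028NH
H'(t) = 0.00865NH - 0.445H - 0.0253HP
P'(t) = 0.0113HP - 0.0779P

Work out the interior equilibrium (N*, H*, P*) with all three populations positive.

N* ≈ 454, H* ≈ 6.89, P* ≈ 138

From dP/dt = 0: 0.0113H* = 0.0779, so H* = 6.89.
From dN/dt = 0: 0.422(1 - N*/837) = 0.028·6.89, giving N* = 837·(1 - 0.457) = 454.
From dH/dt = 0: 0.00865·454 - 0.445 = 0.0253P*, so P* = 3.48/0.0253 = 138.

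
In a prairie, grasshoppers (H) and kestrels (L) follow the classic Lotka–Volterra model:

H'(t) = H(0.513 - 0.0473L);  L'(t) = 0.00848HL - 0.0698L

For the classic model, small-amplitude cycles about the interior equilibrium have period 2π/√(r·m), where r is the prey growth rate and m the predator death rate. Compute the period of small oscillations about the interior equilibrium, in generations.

Here r = 0.513 and m = 0.0698, so r·m = 0.0358.
ω = √0.0358 = 0.189 per generation, hence T = 2π/ω ≈ 33.2 generations.

T ≈ 33.2 generations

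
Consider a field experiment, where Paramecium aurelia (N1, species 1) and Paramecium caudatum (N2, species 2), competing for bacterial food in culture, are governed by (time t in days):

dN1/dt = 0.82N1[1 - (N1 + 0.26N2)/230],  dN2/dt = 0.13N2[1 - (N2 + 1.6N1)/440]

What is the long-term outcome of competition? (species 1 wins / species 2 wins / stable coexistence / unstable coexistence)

stable coexistence

Compare the nullcline intercepts: K1/α12 = 230/0.26 = 885 > K2 = 440; K2/α21 = 440/1.6 = 275 > K1 = 230.
Since both inequalities hold, each species can invade when rare, so the interior equilibrium is stable.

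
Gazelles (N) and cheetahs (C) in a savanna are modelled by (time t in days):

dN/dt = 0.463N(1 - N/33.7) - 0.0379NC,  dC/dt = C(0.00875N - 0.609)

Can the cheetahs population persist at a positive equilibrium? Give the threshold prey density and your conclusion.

Threshold N = 69.6; K < 69.6, so no, the predator goes extinct.

The predator equation gives dC/dt > 0 only when N > 0.609/0.00875 = 69.6.
Without the predator, N → K = 33.7. Since 33.7 < 69.6, the predator cannot invade.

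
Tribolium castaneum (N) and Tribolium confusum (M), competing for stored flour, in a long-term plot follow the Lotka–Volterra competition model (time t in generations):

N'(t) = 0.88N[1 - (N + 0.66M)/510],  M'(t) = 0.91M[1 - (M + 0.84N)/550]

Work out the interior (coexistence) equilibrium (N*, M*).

Setting both brackets to zero gives the nullclines N + 0.66M = 510 and 0.84N + M = 550.
Substituting M = 550 - 0.84N into the first: N(1 - 0.66·0.84) = 510 - 0.66·550.
So N* = 147/0.446 = 330, and then M* = 550 - 0.84·330 = 273.

N* ≈ 330, M* ≈ 273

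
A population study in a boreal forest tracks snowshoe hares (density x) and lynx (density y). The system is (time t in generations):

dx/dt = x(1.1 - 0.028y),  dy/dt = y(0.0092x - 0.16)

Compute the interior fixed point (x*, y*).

Set dy/dt = 0 with y > 0: 0.0092x - 0.16 = 0, so x* = 0.16/0.0092 = 17.4.
Set dx/dt = 0 with x > 0: 1.1 - 0.028y = 0, so y* = 1.1/0.028 = 39.3.

x* ≈ 17.4, y* ≈ 39.3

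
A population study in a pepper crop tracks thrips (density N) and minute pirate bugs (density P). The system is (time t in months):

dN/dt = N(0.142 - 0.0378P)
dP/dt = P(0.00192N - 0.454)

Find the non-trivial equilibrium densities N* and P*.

Set dP/dt = 0 with P > 0: 0.00192N - 0.454 = 0, so N* = 0.454/0.00192 = 236.
Set dN/dt = 0 with N > 0: 0.142 - 0.0378P = 0, so P* = 0.142/0.0378 = 3.76.

N* ≈ 236, P* ≈ 3.76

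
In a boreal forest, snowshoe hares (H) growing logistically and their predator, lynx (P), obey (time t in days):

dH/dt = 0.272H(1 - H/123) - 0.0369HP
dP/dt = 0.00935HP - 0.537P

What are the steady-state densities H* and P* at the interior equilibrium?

From dP/dt = 0 with P > 0: 0.00935H* = 0.537, so H* = 57.4.
Substitute into dH/dt = 0: 0.272(1 - 57.4/123) = 0.0369P*.
The bracket is 0.533, giving P* = 0.145/0.0369 = 3.93.

H* ≈ 57.4, P* ≈ 3.93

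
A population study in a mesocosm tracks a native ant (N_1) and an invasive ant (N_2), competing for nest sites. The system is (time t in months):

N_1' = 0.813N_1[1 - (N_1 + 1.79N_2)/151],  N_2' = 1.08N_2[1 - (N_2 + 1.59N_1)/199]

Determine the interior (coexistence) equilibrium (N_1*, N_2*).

Setting both brackets to zero gives the nullclines N_1 + 1.79N_2 = 151 and 1.59N_1 + N_2 = 199.
Substituting N_2 = 199 - 1.59N_1 into the first: N_1(1 - 1.79·1.59) = 151 - 1.79·199.
So N_1* = -205/-1.85 = 111, and then N_2* = 199 - 1.59·111 = 22.3.

N_1* ≈ 111, N_2* ≈ 22.3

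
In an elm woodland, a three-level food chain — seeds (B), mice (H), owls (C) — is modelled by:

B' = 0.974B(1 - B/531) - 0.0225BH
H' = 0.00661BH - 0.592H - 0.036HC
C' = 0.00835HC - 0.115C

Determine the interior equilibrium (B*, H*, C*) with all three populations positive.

B* ≈ 362, H* ≈ 13.8, C* ≈ 50

From dC/dt = 0: 0.00835H* = 0.115, so H* = 13.8.
From dB/dt = 0: 0.974(1 - B*/531) = 0.0225·13.8, giving B* = 531·(1 - 0.318) = 362.
From dH/dt = 0: 0.00661·362 - 0.592 = 0.036C*, so C* = 1.8/0.036 = 50.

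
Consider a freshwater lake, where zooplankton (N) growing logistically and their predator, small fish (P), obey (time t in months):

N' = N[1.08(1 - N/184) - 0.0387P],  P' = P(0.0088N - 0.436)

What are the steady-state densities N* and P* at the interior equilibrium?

From dP/dt = 0 with P > 0: 0.0088N* = 0.436, so N* = 49.5.
Substitute into dN/dt = 0: 1.08(1 - 49.5/184) = 0.0387P*.
The bracket is 0.731, giving P* = 0.789/0.0387 = 20.4.

N* ≈ 49.5, P* ≈ 20.4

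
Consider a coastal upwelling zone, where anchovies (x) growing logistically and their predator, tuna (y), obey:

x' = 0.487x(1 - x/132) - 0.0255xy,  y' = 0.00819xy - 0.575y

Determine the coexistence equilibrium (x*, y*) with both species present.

x* ≈ 70.2, y* ≈ 8.94

From dy/dt = 0 with y > 0: 0.00819x* = 0.575, so x* = 70.2.
Substitute into dx/dt = 0: 0.487(1 - 70.2/132) = 0.0255y*.
The bracket is 0.468, giving y* = 0.228/0.0255 = 8.94.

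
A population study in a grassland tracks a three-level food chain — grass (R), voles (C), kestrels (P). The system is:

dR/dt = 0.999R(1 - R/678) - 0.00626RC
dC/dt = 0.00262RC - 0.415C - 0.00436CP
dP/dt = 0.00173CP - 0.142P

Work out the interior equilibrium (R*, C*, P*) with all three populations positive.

From dP/dt = 0: 0.00173C* = 0.142, so C* = 82.1.
From dR/dt = 0: 0.999(1 - R*/678) = 0.00626·82.1, giving R* = 678·(1 - 0.514) = 329.
From dC/dt = 0: 0.00262·329 - 0.415 = 0.00436P*, so P* = 0.448/0.00436 = 103.

R* ≈ 329, C* ≈ 82.1, P* ≈ 103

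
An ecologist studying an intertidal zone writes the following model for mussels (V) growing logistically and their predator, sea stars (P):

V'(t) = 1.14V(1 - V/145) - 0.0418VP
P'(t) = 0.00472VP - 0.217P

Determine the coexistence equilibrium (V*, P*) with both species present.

V* ≈ 46, P* ≈ 18.6

From dP/dt = 0 with P > 0: 0.00472V* = 0.217, so V* = 46.
Substitute into dV/dt = 0: 1.14(1 - 46/145) = 0.0418P*.
The bracket is 0.683, giving P* = 0.779/0.0418 = 18.6.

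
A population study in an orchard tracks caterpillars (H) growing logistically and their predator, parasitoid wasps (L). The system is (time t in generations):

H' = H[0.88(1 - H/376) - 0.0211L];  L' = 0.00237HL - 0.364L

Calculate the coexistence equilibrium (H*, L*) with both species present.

From dL/dt = 0 with L > 0: 0.00237H* = 0.364, so H* = 154.
Substitute into dH/dt = 0: 0.88(1 - 154/376) = 0.0211L*.
The bracket is 0.592, giving L* = 0.521/0.0211 = 24.7.

H* ≈ 154, L* ≈ 24.7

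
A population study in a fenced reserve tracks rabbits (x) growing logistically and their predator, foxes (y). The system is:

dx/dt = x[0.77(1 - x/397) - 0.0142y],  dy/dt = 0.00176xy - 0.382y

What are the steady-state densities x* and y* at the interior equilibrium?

x* ≈ 217, y* ≈ 24.6

From dy/dt = 0 with y > 0: 0.00176x* = 0.382, so x* = 217.
Substitute into dx/dt = 0: 0.77(1 - 217/397) = 0.0142y*.
The bracket is 0.453, giving y* = 0.349/0.0142 = 24.6.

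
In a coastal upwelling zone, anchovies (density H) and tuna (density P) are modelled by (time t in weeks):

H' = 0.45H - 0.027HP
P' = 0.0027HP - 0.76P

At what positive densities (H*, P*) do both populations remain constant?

Set dP/dt = 0 with P > 0: 0.0027H - 0.76 = 0, so H* = 0.76/0.0027 = 281.
Set dH/dt = 0 with H > 0: 0.45 - 0.027P = 0, so P* = 0.45/0.027 = 16.7.

H* ≈ 281, P* ≈ 16.7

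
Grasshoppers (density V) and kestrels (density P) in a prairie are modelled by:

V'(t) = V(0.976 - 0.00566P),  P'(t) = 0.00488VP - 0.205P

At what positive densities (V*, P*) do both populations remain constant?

V* ≈ 42, P* ≈ 172

Set dP/dt = 0 with P > 0: 0.00488V - 0.205 = 0, so V* = 0.205/0.00488 = 42.
Set dV/dt = 0 with V > 0: 0.976 - 0.00566P = 0, so P* = 0.976/0.00566 = 172.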